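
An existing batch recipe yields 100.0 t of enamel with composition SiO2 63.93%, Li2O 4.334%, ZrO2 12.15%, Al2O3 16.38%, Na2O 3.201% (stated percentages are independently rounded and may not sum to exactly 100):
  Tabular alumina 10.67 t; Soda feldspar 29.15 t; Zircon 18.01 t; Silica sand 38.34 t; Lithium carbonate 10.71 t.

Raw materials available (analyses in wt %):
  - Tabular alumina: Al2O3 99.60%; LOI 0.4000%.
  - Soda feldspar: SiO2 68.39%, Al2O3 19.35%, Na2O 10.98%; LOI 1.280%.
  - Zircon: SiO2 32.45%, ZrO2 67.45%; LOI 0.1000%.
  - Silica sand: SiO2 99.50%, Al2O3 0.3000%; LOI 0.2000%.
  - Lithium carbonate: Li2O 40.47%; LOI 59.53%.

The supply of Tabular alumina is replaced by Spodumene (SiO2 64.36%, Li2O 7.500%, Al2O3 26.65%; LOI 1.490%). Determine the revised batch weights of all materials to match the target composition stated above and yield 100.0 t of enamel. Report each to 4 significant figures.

All internal work keeps full float precision through every step; working values appear with 4-significant-figure rounding across the worked steps — each reported value is rounded just once. The derived quantities, including five oxide percentages, net glass mass, totals, the yield, ignition loss, are carried from the batch weights per 100.0 t of glass at full precision precisely as stated by either problem or answer.
Oxide-by-oxide targets in 100.0 t enamel:
  SiO2: 63.93% × 100.0 = 63.93 t
  Li2O: 4.334% × 100.0 = 4.334 t
  ZrO2: 12.15% × 100.0 = 12.15 t
  Al2O3: 16.38% × 100.0 = 16.38 t
  Na2O: 3.201% × 100.0 = 3.201 t
Oxide-by-oxide audit from the weights as reported, versus the basis set out (sums match the target masses once rounding is allowed for):
  SiO2: 40.16·0.6436 + 29.15·0.6839 + 18.01·0.3245 + 12.36·0.9950 = 63.93 t (target 63.93 t)
  Li2O: 40.16·0.07500 + 3.267·0.4047 = 4.334 t (target 4.334 t)
  ZrO2: 18.01·0.6745 = 12.15 t (target 12.15 t)
  Al2O3: 40.16·0.2665 + 29.15·0.1935 + 12.36·0.003000 = 16.38 t (target 16.38 t)
  Na2O: 29.15·0.1098 = 3.201 t (target 3.201 t)
Glass mass check: whole batch net of LOI = 99.99 t (oxide target masses add up to 99.99 t; against the stated basis, 100.0 t — deltas are rounding alone).
Total batch = Σ batch = 102.9 t; ignition loss, Σ(batch × LOI) = 2.959 t; as yield: glass ÷ batch → 97.13%.

Revised batch per 100.0 t enamel:
  Spodumene: 40.16 t
  Soda feldspar: 29.15 t
  Zircon: 18.01 t
  Silica sand: 12.36 t
  Lithium carbonate: 3.267 t
Total batch = 102.9 t; LOI loss = 2.959 t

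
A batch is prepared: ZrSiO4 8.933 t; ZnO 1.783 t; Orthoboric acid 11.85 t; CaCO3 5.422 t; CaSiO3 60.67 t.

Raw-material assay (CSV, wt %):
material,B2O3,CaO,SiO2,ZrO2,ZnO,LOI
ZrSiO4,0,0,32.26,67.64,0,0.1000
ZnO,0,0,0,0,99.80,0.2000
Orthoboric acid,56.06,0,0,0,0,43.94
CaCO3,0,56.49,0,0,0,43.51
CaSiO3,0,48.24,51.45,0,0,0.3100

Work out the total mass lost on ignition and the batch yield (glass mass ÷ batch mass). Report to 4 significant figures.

LOI loss = 7.767 t; glass = 80.89 t; yield = 91.24%

Every computation holds full float precision in every operation; working values are printed, rounded to 4 significant digits, between the steps; every reported number undergoes a single rounding. The derived quantities are carried from the weighed amounts per 80.89 t of glass at full precision (glass mass, ignition loss, the totals, the yield, the five compositions), as quoted within problem or answer.
Per-material ignition loss:
  ZrSiO4: 8.933 × 0.001000 = 0.008933 t
  ZnO: 1.783 × 0.002000 = 0.003566 t
  Orthoboric acid: 11.85 × 0.4394 = 5.207 t
  CaCO3: 5.422 × 0.4351 = 2.359 t
  CaSiO3: 60.67 × 0.003100 = 0.1881 t
Total LOI = 7.767 t
Glass = batch − LOI = 88.66 − 7.767 = 80.89 t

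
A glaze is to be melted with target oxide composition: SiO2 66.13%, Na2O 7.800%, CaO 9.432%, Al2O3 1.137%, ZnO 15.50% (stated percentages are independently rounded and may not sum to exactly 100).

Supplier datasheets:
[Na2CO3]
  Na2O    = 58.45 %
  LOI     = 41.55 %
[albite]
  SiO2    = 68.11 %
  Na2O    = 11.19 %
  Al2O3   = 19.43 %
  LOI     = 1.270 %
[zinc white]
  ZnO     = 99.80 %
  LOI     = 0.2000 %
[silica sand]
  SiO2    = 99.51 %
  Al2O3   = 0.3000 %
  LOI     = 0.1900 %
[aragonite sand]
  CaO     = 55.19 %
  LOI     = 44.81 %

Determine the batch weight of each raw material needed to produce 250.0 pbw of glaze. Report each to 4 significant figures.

Rounding to 4 significant digits governs every intermediate as displayed. The whole derivation carries full precision at each step — every reported number is rounded once only; the derived quantities, which include the yield, the five compositions, totals, glass mass, ignition loss, are carried in exact precision, as they appear in problem or answer, from the batch weights for 250.0 pbw of glass.
Oxide mass targets, per 250.0 pbw glaze:
  SiO2: 66.13% × 250.0 = 165.3 pbw
  Na2O: 7.800% × 250.0 = 19.50 pbw
  CaO: 9.432% × 250.0 = 23.58 pbw
  Al2O3: 1.137% × 250.0 = 2.842 pbw
  ZnO: 15.50% × 250.0 = 38.75 pbw
A balance pass over the oxides, with the batch weights as given, relative to the basis at hand (summed amounts equal target values modulo rounding of the values):
  SiO2: 12.19·0.6811 + 157.8·0.9951 = 165.3 pbw (target 165.3 pbw)
  Na2O: 31.03·0.5845 + 12.19·0.1119 = 19.50 pbw (target 19.50 pbw)
  CaO: 42.73·0.5519 = 23.58 pbw (target 23.58 pbw)
  Al2O3: 12.19·0.1943 + 157.8·0.003000 = 2.842 pbw (target 2.842 pbw)
  ZnO: 38.83·0.9980 = 38.75 pbw (target 38.75 pbw)
Glass mass check: batch Σ − ignition loss = 250.0 pbw (the targets, summed, come to 250.0 pbw; basis as stated: 250.0 pbw — any gap is answer rounding).
Summing the batch: Σ batch = 282.6 pbw; LOI loss = Σ batch·LOI = 32.57 pbw; yield = glass ÷ total batch = 88.47%.

Batch per 250.0 pbw glaze:
  Na2CO3: 31.03 pbw
  albite: 12.19 pbw
  zinc white: 38.83 pbw
  silica sand: 157.8 pbw
  aragonite sand: 42.73 pbw
Total batch = 282.6 pbw; LOI loss = 32.57 pbw; yield = 88.47%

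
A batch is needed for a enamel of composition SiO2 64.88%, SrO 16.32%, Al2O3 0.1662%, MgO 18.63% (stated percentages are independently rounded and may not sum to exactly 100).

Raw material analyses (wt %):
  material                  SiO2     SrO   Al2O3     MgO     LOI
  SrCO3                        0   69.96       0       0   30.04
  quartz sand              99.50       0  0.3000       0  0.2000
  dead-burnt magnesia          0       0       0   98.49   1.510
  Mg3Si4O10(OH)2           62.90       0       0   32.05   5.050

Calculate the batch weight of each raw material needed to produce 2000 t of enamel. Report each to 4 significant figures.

Intermediates are shown, rounded to four significant figures, across the worked steps — all arithmetic carries full precision throughout; each reported value is rounded only once; all derived quantities, which include the totals, glass mass, the yield, ignition loss, four oxide percentages, are carried in full precision, exactly as printed in problem or answer, starting from the weights for 2000 t of glass.
Target oxide masses per 2000 t enamel:
  SiO2: 64.88% × 2000 = 1298 t
  SrO: 16.32% × 2000 = 326.4 t
  Al2O3: 0.1662% × 2000 = 3.324 t
  MgO: 18.63% × 2000 = 372.6 t
Mass-balance tally per oxide with the batch weights as given, at the basis given (sums match the target masses net of answer rounding effects):
  SiO2: 1108·0.9950 + 310.2·0.6290 = 1298 t (target 1298 t)
  SrO: 466.6·0.6996 = 326.4 t (target 326.4 t)
  Al2O3: 1108·0.003000 = 3.324 t (target 3.324 t)
  MgO: 277.4·0.9849 + 310.2·0.3205 = 372.6 t (target 372.6 t)
Mass balance on the glass: batch total minus LOI = 2000 t (the Σ of target masses is 2000 t; versus the stated basis of 2000 t — differing by rounding only).
Whole-batch sum: Σ batch = 2162 t; LOI removed, Σ of batch·LOI: 162.2 t; yield: glass divided by total = 92.50%.

Batch per 2000 t enamel:
  SrCO3: 466.6 t
  quartz sand: 1108 t
  dead-burnt magnesia: 277.4 t
  Mg3Si4O10(OH)2: 310.2 t
Total batch = 2162 t; LOI loss = 162.2 t; yield = 92.50%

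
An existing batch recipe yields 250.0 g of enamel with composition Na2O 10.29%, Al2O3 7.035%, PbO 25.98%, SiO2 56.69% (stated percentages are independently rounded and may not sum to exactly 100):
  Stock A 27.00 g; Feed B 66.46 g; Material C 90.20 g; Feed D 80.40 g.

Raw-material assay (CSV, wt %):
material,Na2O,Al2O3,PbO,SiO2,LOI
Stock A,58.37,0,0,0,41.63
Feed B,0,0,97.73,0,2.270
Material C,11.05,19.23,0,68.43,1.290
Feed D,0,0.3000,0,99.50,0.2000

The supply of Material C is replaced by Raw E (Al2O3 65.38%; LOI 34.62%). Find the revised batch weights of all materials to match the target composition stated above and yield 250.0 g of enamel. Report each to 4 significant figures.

Revised batch per 250.0 g enamel:
  Stock A: 44.07 g
  Feed B: 66.46 g
  Raw E: 26.25 g
  Feed D: 142.4 g
Total batch = 279.2 g; LOI loss = 29.23 g

Full float precision is held at all times. Values along the way are shown rounded to four significant digits as written; a single rounding finalizes each reported figure. Derived quantities, which include ignition loss, yield, net glass mass, the totals, the four compositions, are computed in full float precision, exactly as shown in the problem or answer text, from the weighed amounts at 250.0 g of glass.
Per-oxide target masses for 250.0 g enamel:
  Na2O: 10.29% × 250.0 = 25.72 g
  Al2O3: 7.035% × 250.0 = 17.59 g
  PbO: 25.98% × 250.0 = 64.95 g
  SiO2: 56.69% × 250.0 = 141.7 g
A balance pass over the oxides, with the batch weights as given, at the basis given (summed amounts equal target values inside rounding margins):
  Na2O: 44.07·0.5837 = 25.72 g (target 25.72 g)
  Al2O3: 26.25·0.6538 + 142.4·0.003000 = 17.59 g (target 17.59 g)
  PbO: 66.46·0.9773 = 64.95 g (target 64.95 g)
  SiO2: 142.4·0.9950 = 141.7 g (target 141.7 g)
Glass-mass closure: total charge less LOI = 250.0 g (oxide target masses add up to 250.0 g; against the stated basis, 250.0 g — gaps are rounding artifacts).
Total batch = Σ batch = 279.2 g; LOI removed, Σ of batch·LOI: 29.23 g; glass ÷ batch gives a yield of 89.53%.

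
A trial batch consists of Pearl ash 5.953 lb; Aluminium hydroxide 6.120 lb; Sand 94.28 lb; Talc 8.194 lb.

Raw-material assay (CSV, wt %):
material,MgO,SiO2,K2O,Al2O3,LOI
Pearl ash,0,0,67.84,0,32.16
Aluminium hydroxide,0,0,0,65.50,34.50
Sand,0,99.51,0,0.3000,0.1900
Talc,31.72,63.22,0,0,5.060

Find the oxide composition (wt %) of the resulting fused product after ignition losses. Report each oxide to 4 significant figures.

Glass mass = 109.9 lb (batch 114.5 − LOI 4.620).
Composition: MgO 2.364%, SiO2 90.06%, K2O 3.674%, Al2O3 3.904%

The intermediate values are rounded to four significant digits as shown. All internal work holds full float precision through the solve. Every reported figure carries a single rounding; derived quantities are computed in full precision (LOI, glass mass, the totals, yield, the four compositions) from the batch weights at 109.9 lb of glass, as quoted within the question or the answer.
Delivered oxide masses:
  MgO: 8.194·0.3172 = 2.599 lb
  SiO2: 94.28·0.9951 + 8.194·0.6322 = 99.00 lb
  K2O: 5.953·0.6784 = 4.039 lb
  Al2O3: 6.120·0.6550 + 94.28·0.003000 = 4.291 lb
LOI: 5.953·0.3216 + 6.120·0.3450 + 94.28·0.001900 + 8.194·0.05060 = 4.620 lb
Glass mass = batch − LOI = 114.5 − 4.620 = 109.9 lb (matching Σ of the oxides)
percent by weight: oxide/glass ×100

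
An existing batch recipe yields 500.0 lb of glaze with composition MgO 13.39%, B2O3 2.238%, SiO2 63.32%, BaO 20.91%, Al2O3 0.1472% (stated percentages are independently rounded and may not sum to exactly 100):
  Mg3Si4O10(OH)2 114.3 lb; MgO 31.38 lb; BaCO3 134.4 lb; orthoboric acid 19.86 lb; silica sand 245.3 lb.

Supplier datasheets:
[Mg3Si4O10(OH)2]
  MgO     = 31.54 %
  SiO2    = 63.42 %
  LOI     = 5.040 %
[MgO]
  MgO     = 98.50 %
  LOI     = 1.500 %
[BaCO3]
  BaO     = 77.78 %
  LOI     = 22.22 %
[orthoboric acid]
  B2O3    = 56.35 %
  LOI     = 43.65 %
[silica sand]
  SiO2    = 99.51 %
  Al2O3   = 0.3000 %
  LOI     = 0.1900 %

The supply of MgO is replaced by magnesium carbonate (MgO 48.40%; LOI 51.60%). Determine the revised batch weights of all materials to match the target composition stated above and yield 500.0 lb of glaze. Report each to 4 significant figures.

Revised batch per 500.0 lb glaze:
  Mg3Si4O10(OH)2: 114.3 lb
  magnesium carbonate: 63.86 lb
  BaCO3: 134.4 lb
  orthoboric acid: 19.86 lb
  silica sand: 245.3 lb
Total batch = 577.7 lb; LOI loss = 77.71 lb

The working math runs at full precision in all steps; intermediates are shown (rounded to four significant digits) alongside each step. Each reported value takes just one rounding; derived quantities, which include totals, LOI, glass mass, five oxide percentages, the yield, are re-derived at full precision, precisely as stated by question or answer, from the batch weights per 500.0 lb of glass.
The oxide mass targets at 500.0 lb glaze:
  MgO: 13.39% × 500.0 = 66.95 lb
  B2O3: 2.238% × 500.0 = 11.19 lb
  SiO2: 63.32% × 500.0 = 316.6 lb
  BaO: 20.91% × 500.0 = 104.6 lb
  Al2O3: 0.1472% × 500.0 = 0.7360 lb
Oxide-by-oxide audit from the weights as reported, on the stated basis (each sum matches its target mass modulo rounding of the values):
  MgO: 114.3·0.3154 + 63.86·0.4840 = 66.96 lb (target 66.95 lb)
  B2O3: 19.86·0.5635 = 11.19 lb (target 11.19 lb)
  SiO2: 114.3·0.6342 + 245.3·0.9951 = 316.6 lb (target 316.6 lb)
  BaO: 134.4·0.7778 = 104.5 lb (target 104.6 lb)
  Al2O3: 245.3·0.003000 = 0.7359 lb (target 0.7360 lb)
Auditing the glass mass value: Σ batch − LOI loss = 500.0 lb (summing oxide targets gives 500.0 lb; basis as stated: 500.0 lb — rounding explains the deltas).
Whole-batch sum: Σ batch = 577.7 lb; Σ batch·LOI gives LOI loss = 77.71 lb; as yield: glass ÷ batch → 86.55%.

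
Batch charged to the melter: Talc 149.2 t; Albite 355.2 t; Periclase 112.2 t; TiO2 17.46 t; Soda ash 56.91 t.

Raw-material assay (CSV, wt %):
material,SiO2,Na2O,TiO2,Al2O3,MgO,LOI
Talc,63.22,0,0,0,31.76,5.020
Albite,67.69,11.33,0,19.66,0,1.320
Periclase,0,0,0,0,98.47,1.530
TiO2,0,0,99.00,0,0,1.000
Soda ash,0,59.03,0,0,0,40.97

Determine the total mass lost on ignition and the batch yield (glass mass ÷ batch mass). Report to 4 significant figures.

The working math holds exact precision from first step to last — in-progress results are shown, rounded to four significant figures, in the working — each reported number sees exactly one rounding — derived quantities are rebuilt starting from the weights per 653.6 t of glass in exact precision (the five compositions, net glass mass, the totals, yield, ignition loss), as given in the problem or the answer.
Ignition loss by material:
  Talc: 149.2 × 0.05020 = 7.490 t
  Albite: 355.2 × 0.01320 = 4.689 t
  Periclase: 112.2 × 0.01530 = 1.717 t
  TiO2: 17.46 × 0.01000 = 0.1746 t
  Soda ash: 56.91 × 0.4097 = 23.32 t
Total LOI = 37.39 t
Glass = batch − LOI = 691.0 − 37.39 = 653.6 t

LOI loss = 37.39 t; glass = 653.6 t; yield = 94.59%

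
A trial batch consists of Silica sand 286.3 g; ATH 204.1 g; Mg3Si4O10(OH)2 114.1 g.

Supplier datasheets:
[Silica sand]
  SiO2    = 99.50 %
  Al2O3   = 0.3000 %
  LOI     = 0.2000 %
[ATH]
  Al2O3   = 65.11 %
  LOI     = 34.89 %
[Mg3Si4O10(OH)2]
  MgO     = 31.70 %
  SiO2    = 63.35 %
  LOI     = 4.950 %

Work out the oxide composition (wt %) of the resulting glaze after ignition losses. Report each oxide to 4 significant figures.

Glass mass = 527.1 g (batch 604.5 − LOI 77.43).
Composition: MgO 6.862%, SiO2 67.76%, Al2O3 25.38%

Each numeric step runs at exact precision from start to finish; working values appear rounded to 4 significant figures at each printed step; every reported number carries a single rounding. The derived quantities (glass mass, three oxide percentages, LOI, yield, totals) are recomputed from the batch weights at 527.1 g of glass in full float precision as set out in question or answer.
Oxide-by-oxide delivered mass:
  MgO: 114.1·0.3170 = 36.17 g
  SiO2: 286.3·0.9950 + 114.1·0.6335 = 357.2 g
  Al2O3: 286.3·0.003000 + 204.1·0.6511 = 133.7 g
LOI: 286.3·0.002000 + 204.1·0.3489 + 114.1·0.04950 = 77.43 g
Glass = total batch minus LOI = 604.5 − 77.43 = 527.1 g (= the summed oxide contributions)
percent share: oxide ÷ glass, ×100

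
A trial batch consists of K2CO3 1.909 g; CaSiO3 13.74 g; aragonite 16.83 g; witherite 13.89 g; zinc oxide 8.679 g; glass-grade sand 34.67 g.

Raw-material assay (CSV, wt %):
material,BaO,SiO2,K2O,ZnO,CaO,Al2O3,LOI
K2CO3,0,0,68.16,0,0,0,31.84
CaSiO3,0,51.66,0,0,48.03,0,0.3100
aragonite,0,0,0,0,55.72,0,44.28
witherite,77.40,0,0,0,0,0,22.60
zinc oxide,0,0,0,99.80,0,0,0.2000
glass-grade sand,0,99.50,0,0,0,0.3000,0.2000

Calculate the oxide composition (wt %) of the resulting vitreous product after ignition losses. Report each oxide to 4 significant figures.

The intermediate values are rounded to four significant figures as shown; all arithmetic holds full precision through every step; every reported value is rounded only once. All derived quantities, including LOI, glass mass, yield, the six compositions, the totals, are re-derived from the batch weights for 78.39 g of glass in full precision, as they appear in the problem or the answer.
Oxide-by-oxide delivered mass:
  BaO: 13.89·0.7740 = 10.75 g
  SiO2: 13.74·0.5166 + 34.67·0.9950 = 41.59 g
  K2O: 1.909·0.6816 = 1.301 g
  ZnO: 8.679·0.9980 = 8.662 g
  CaO: 13.74·0.4803 + 16.83·0.5572 = 15.98 g
  Al2O3: 34.67·0.003000 = 0.1040 g
LOI: 1.909·0.3184 + 13.74·0.003100 + 16.83·0.4428 + 13.89·0.2260 + 8.679·0.002000 + 34.67·0.002000 = 11.33 g
Resulting glass, batch − LOI: 89.72 − 11.33 = 78.39 g (matching Σ of the oxides)
each oxide over glass, ×100, is wt %

Glass mass = 78.39 g (batch 89.72 − LOI 11.33).
Composition: BaO 13.71%, SiO2 53.06%, K2O 1.660%, ZnO 11.05%, CaO 20.38%, Al2O3 0.1327%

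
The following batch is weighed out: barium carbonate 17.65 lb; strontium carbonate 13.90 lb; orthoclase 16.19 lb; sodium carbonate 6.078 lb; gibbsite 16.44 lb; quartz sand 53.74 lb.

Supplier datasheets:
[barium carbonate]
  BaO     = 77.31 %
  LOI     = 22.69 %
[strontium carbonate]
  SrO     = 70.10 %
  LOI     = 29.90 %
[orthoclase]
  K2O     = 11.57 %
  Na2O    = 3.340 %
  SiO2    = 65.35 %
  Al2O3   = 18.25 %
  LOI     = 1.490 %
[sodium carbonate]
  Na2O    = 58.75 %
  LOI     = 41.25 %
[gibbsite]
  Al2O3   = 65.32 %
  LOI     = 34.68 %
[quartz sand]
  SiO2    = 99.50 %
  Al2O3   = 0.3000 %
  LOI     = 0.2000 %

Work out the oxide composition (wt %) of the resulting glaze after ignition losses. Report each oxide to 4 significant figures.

Glass mass = 107.3 lb (batch 124.0 − LOI 16.72).
Composition: K2O 1.746%, Na2O 3.833%, SrO 9.083%, BaO 12.72%, SiO2 59.71%, Al2O3 12.91%

Intermediates are printed with 4-significant-figure rounding as written. Each numeric step runs at full precision all the way through; every reported number takes exactly one rounding. Derived quantities, including the totals, LOI, six oxide percentages, the yield, glass mass, are rebuilt from the weighed amounts on 107.3 lb of glass at full float precision exactly as shown in either problem or answer.
Mass of each oxide from the mix:
  K2O: 16.19·0.1157 = 1.873 lb
  Na2O: 16.19·0.03340 + 6.078·0.5875 = 4.112 lb
  SrO: 13.90·0.7010 = 9.744 lb
  BaO: 17.65·0.7731 = 13.65 lb
  SiO2: 16.19·0.6535 + 53.74·0.9950 = 64.05 lb
  Al2O3: 16.19·0.1825 + 16.44·0.6532 + 53.74·0.003000 = 13.85 lb
LOI: 17.65·0.2269 + 13.90·0.2990 + 16.19·0.01490 + 6.078·0.4125 + 16.44·0.3468 + 53.74·0.002000 = 16.72 lb
Glass = total batch minus LOI = 124.0 − 16.72 = 107.3 lb (equal to the oxide-mass sum)
oxide / glass × 100 gives the wt %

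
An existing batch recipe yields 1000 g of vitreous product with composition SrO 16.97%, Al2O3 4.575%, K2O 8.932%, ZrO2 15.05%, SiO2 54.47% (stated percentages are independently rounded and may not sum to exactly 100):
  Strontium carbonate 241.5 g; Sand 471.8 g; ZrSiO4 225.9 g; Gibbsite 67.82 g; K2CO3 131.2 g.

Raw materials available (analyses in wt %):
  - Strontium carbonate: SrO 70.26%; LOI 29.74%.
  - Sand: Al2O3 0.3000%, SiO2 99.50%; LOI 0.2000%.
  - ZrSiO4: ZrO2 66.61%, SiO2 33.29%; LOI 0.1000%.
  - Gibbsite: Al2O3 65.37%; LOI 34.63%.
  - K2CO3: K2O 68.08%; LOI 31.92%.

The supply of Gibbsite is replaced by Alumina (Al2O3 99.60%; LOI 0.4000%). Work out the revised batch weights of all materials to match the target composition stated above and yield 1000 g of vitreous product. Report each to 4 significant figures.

The working math maintains full precision through every step. Values along the way are displayed rounded to 4 significant digits — each reported figure takes exactly one rounding. All derived quantities, which include ignition loss, the five compositions, glass mass, totals, the yield, are rebuilt in full float precision, exactly as printed in the problem or the answer, starting from the weights at 1000 g of glass.
Oxide mass targets, per 1000 g vitreous product:
  SrO: 16.97% × 1000 = 169.7 g
  Al2O3: 4.575% × 1000 = 45.75 g
  K2O: 8.932% × 1000 = 89.32 g
  ZrO2: 15.05% × 1000 = 150.5 g
  SiO2: 54.47% × 1000 = 544.7 g
Oxide-by-oxide audit applying the batch weights above, at the basis given (every target is met by its sum inside rounding margins):
  SrO: 241.5·0.7026 = 169.7 g (target 169.7 g)
  Al2O3: 471.8·0.003000 + 44.51·0.9960 = 45.75 g (target 45.75 g)
  K2O: 131.2·0.6808 = 89.32 g (target 89.32 g)
  ZrO2: 225.9·0.6661 = 150.5 g (target 150.5 g)
  SiO2: 471.8·0.9950 + 225.9·0.3329 = 544.6 g (target 544.7 g)
The glass-mass cross-check: batch Σ − ignition loss = 999.9 g (summing oxide targets gives 1000 g; against the stated basis, 1000 g — differing by rounding only).
Whole-batch sum: Σ batch = 1115 g; LOI removed, Σ of batch·LOI: 115.0 g; yield, glass over the total, = 89.68%.

Revised batch per 1000 g vitreous product:
  Strontium carbonate: 241.5 g
  Sand: 471.8 g
  ZrSiO4: 225.9 g
  Alumina: 44.51 g
  K2CO3: 131.2 g
Total batch = 1115 g; LOI loss = 115.0 g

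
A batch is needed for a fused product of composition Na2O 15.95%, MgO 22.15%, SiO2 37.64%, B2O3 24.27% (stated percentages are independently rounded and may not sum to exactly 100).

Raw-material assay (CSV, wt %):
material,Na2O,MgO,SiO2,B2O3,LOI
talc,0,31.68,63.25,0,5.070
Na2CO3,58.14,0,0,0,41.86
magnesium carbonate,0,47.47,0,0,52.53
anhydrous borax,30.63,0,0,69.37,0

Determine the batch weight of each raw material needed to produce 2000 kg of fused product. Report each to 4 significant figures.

Batch per 2000 kg fused product:
  talc: 1190 kg
  Na2CO3: 180.0 kg
  magnesium carbonate: 138.9 kg
  anhydrous borax: 699.7 kg
Total batch = 2209 kg; LOI loss = 208.6 kg; yield = 90.55%

Each numeric step runs at full precision from first step to last. Working values are printed with 4-significant-digit rounding in the working — every reported number is rounded exactly once. Derived quantities, including the totals, the four compositions, net glass mass, the yield, LOI, are recomputed from the batch weights at 2000 kg of glass at exact precision as they appear in the problem or the answer.
Target masses of each oxide per 2000 kg fused product:
  Na2O: 15.95% × 2000 = 319.0 kg
  MgO: 22.15% × 2000 = 443.0 kg
  SiO2: 37.64% × 2000 = 752.8 kg
  B2O3: 24.27% × 2000 = 485.4 kg
Checking each oxide sum with the batch weights as given, relative to the basis at hand (each sum matches its target mass inside rounding margins):
  Na2O: 180.0·0.5814 + 699.7·0.3063 = 319.0 kg (target 319.0 kg)
  MgO: 1190·0.3168 + 138.9·0.4747 = 442.9 kg (target 443.0 kg)
  SiO2: 1190·0.6325 = 752.7 kg (target 752.8 kg)
  B2O3: 699.7·0.6937 = 485.4 kg (target 485.4 kg)
Glass mass check: Σ batch − LOI loss = 2000 kg (summing oxide targets gives 2000 kg; basis as stated: 2000 kg — deltas are rounding alone).
Whole-batch sum: Σ batch = 2209 kg; the LOI term Σ batch·LOI equals 208.6 kg; yield = glass ÷ total batch = 90.55%.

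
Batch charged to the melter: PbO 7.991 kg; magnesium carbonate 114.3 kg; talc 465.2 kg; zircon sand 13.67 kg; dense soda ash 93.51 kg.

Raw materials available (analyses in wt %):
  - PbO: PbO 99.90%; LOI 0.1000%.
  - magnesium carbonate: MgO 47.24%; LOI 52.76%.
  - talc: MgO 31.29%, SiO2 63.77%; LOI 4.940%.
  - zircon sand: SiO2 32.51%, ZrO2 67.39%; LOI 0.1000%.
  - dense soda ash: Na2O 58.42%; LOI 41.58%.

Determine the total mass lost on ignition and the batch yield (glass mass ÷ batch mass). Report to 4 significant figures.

Working values are printed, with 4-significant-figure rounding, within the worked lines. Every computation keeps full float precision in every operation. Every reported figure takes exactly one rounding; derived quantities (LOI, the totals, yield, glass mass, the five compositions) are rebuilt in full precision using the weight values at 572.5 kg of glass exactly as printed in problem or answer.
Ignition loss by material:
  PbO: 7.991 × 0.001000 = 0.007991 kg
  magnesium carbonate: 114.3 × 0.5276 = 60.30 kg
  talc: 465.2 × 0.04940 = 22.98 kg
  zircon sand: 13.67 × 0.001000 = 0.01367 kg
  dense soda ash: 93.51 × 0.4158 = 38.88 kg
Total LOI = 122.2 kg
Glass = batch − LOI = 694.7 − 122.2 = 572.5 kg

LOI loss = 122.2 kg; glass = 572.5 kg; yield = 82.41%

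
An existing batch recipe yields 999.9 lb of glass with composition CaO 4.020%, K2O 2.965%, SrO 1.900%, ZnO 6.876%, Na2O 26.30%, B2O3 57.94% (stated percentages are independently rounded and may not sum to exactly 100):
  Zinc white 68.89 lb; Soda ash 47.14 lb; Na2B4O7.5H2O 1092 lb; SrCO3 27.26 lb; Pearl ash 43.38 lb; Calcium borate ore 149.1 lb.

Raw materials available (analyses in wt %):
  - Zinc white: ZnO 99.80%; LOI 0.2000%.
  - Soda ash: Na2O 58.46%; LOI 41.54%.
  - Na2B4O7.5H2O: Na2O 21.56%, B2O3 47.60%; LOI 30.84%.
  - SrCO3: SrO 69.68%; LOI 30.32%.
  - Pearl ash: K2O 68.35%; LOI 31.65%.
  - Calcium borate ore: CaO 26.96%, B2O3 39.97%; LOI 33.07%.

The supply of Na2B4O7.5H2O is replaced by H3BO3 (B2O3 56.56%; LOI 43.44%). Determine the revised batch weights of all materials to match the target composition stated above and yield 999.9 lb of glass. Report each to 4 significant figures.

Revised batch per 999.9 lb glass:
  Zinc white: 68.89 lb
  Soda ash: 449.8 lb
  H3BO3: 918.9 lb
  SrCO3: 27.26 lb
  Pearl ash: 43.38 lb
  Calcium borate ore: 149.1 lb
Total batch = 1657 lb; LOI loss = 657.5 lb

Every computation maintains exact precision throughout; values along the way are printed with 4-significant-digit rounding between the steps — each reported result is rounded just once. Derived quantities are rebuilt from the weighed amounts on 999.9 lb of glass in full float precision (the yield, totals, the six compositions, net glass mass, ignition loss), as quoted within the problem or answer text.
Per-oxide target masses for 999.9 lb glass:
  CaO: 4.020% × 999.9 = 40.20 lb
  K2O: 2.965% × 999.9 = 29.65 lb
  SrO: 1.900% × 999.9 = 19.00 lb
  ZnO: 6.876% × 999.9 = 68.75 lb
  Na2O: 26.30% × 999.9 = 263.0 lb
  B2O3: 57.94% × 999.9 = 579.3 lb
Mass-balance tally per oxide given the weights on record, for the quoted basis mass (target by target, the sums agree net of answer rounding effects):
  CaO: 149.1·0.2696 = 40.20 lb (target 40.20 lb)
  K2O: 43.38·0.6835 = 29.65 lb (target 29.65 lb)
  SrO: 27.26·0.6968 = 18.99 lb (target 19.00 lb)
  ZnO: 68.89·0.9980 = 68.75 lb (target 68.75 lb)
  Na2O: 449.8·0.5846 = 263.0 lb (target 263.0 lb)
  B2O3: 918.9·0.5656 + 149.1·0.3997 = 579.3 lb (target 579.3 lb)
Glass-mass sanity pass: Σ batch − LOI loss = 999.9 lb (the Σ of target masses is 999.9 lb; stated basis 999.9 lb — rounding explains the deltas).
Batch grand total — Σ batch = 1657 lb; the LOI term Σ batch·LOI equals 657.5 lb; glass ÷ batch gives a yield of 60.33%.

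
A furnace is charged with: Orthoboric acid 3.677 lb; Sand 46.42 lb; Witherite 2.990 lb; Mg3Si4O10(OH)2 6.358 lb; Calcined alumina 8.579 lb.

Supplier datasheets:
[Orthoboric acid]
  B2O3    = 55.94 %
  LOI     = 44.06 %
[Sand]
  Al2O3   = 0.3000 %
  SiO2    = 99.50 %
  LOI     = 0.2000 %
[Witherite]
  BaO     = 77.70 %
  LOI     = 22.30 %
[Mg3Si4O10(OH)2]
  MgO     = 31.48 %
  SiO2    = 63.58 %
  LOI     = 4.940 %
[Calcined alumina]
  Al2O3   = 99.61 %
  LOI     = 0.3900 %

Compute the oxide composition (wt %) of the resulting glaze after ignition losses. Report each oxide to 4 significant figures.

Each numeric step keeps full float precision in all steps; working values are displayed rounded to 4 significant digits alongside each step. A single rounding produces every reported value — derived quantities are carried from the weighed amounts for 65.30 lb of glass in full float precision (glass mass, ignition loss, totals, the five compositions, yield), exactly as shown in the problem or answer text.
What the batch supplies per oxide:
  Al2O3: 46.42·0.003000 + 8.579·0.9961 = 8.685 lb
  MgO: 6.358·0.3148 = 2.001 lb
  B2O3: 3.677·0.5594 = 2.057 lb
  BaO: 2.990·0.7770 = 2.323 lb
  SiO2: 46.42·0.9950 + 6.358·0.6358 = 50.23 lb
LOI: 3.677·0.4406 + 46.42·0.002000 + 2.990·0.2230 + 6.358·0.04940 + 8.579·0.003900 = 2.727 lb
Glass mass = batch − LOI = 68.02 − 2.727 = 65.30 lb (equal to the oxide-mass sum)
each wt % is 100 × oxide ÷ glass

Glass mass = 65.30 lb (batch 68.02 − LOI 2.727).
Composition: Al2O3 13.30%, MgO 3.065%, B2O3 3.150%, BaO 3.558%, SiO2 76.93%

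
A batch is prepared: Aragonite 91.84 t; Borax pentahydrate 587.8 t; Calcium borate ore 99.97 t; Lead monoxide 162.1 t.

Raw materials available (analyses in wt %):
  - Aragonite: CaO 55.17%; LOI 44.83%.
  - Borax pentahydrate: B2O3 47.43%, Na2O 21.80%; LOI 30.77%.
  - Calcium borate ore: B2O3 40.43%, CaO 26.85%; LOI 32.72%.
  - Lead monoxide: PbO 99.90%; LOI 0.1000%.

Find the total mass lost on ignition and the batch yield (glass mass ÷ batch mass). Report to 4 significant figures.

Intermediates appear (rounded to four significant figures) when written out — all arithmetic carries full precision throughout; exactly one rounding is applied to every reported figure; derived quantities are carried from the batch weights at 686.8 t of glass at exact precision (glass mass, the four compositions, the yield, the totals, LOI), as given in the question or the answer.
Loss on ignition, line by line:
  Aragonite: 91.84 × 0.4483 = 41.17 t
  Borax pentahydrate: 587.8 × 0.3077 = 180.9 t
  Calcium borate ore: 99.97 × 0.3272 = 32.71 t
  Lead monoxide: 162.1 × 0.001000 = 0.1621 t
Total LOI = 254.9 t
Glass = batch − LOI = 941.7 − 254.9 = 686.8 t

LOI loss = 254.9 t; glass = 686.8 t; yield = 72.93%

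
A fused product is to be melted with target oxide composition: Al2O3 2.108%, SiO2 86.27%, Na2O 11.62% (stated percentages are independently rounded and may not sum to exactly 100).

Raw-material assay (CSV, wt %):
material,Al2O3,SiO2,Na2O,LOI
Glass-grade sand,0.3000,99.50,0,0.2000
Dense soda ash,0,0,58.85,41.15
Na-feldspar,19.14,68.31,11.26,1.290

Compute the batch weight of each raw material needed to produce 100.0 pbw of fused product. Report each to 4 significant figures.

The working math holds exact precision at every stage — values along the way are displayed, with 4-significant-figure rounding, in the printout. A single rounding finalizes every reported value — derived quantities, which include totals, net glass mass, three oxide percentages, the yield, ignition loss, are recomputed at full precision, precisely as stated by the problem or answer text, from the weighed amounts at 100.0 pbw of glass.
Target masses of each oxide per 100.0 pbw fused product:
  Al2O3: 2.108% × 100.0 = 2.108 pbw
  SiO2: 86.27% × 100.0 = 86.27 pbw
  Na2O: 11.62% × 100.0 = 11.62 pbw
Checking each oxide sum on the weights just shown, relative to the basis at hand (summed amounts equal target values net of answer rounding effects):
  Al2O3: 80.00·0.003000 + 9.760·0.1914 = 2.108 pbw (target 2.108 pbw)
  SiO2: 80.00·0.9950 + 9.760·0.6831 = 86.27 pbw (target 86.27 pbw)
  Na2O: 17.88·0.5885 + 9.760·0.1126 = 11.62 pbw (target 11.62 pbw)
Glass-mass bookkeeping: total charge less LOI = 100.0 pbw (summing oxide targets gives 100.0 pbw; stated basis 100.0 pbw — differing by rounding only).
Summing the batch: Σ batch = 107.6 pbw; ignition loss, Σ(batch × LOI) = 7.644 pbw; glass ÷ batch gives a yield of 92.90%.

Batch per 100.0 pbw fused product:
  Glass-grade sand: 80.00 pbw
  Dense soda ash: 17.88 pbw
  Na-feldspar: 9.760 pbw
Total batch = 107.6 pbw; LOI loss = 7.644 pbw; yield = 92.90%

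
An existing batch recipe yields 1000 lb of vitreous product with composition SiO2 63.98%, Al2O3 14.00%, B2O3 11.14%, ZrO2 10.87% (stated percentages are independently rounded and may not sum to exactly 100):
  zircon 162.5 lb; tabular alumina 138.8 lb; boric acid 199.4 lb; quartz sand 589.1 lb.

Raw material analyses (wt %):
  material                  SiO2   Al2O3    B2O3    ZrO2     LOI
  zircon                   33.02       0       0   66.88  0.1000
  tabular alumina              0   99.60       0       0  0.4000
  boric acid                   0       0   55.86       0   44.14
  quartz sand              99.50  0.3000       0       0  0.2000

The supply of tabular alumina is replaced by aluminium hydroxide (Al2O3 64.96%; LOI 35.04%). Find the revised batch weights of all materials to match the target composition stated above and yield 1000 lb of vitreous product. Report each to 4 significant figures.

Mid-chain values are printed, rounded to 4 significant figures, across the worked steps — all arithmetic maintains full float precision throughout; every reported value is rounded only once; derived quantities, including the yield, the totals, LOI, glass mass, four oxide percentages, are rebuilt starting from the weights for 1000 lb of glass at full float precision as set out in question or answer.
Oxide-by-oxide targets in 1000 lb vitreous product:
  SiO2: 63.98% × 1000 = 639.8 lb
  Al2O3: 14.00% × 1000 = 140.0 lb
  B2O3: 11.14% × 1000 = 111.4 lb
  ZrO2: 10.87% × 1000 = 108.7 lb
Mass-balance tally per oxide given the weights on record, under the basis named above (target by target, the sums agree exact up to rounding of places):
  SiO2: 162.5·0.3302 + 589.1·0.9950 = 639.8 lb (target 639.8 lb)
  Al2O3: 212.8·0.6496 + 589.1·0.003000 = 140.0 lb (target 140.0 lb)
  B2O3: 199.4·0.5586 = 111.4 lb (target 111.4 lb)
  ZrO2: 162.5·0.6688 = 108.7 lb (target 108.7 lb)
Consistency of the glass mass: whole batch net of LOI = 999.9 lb (oxide target masses add up to 999.9 lb; the stated basis being 1000 lb — gaps are rounding artifacts).
Adding the batch up: Σ batch = 1164 lb; the LOI term Σ batch·LOI equals 163.9 lb; yield, glass over the total, = 85.92%.

Revised batch per 1000 lb vitreous product:
  zircon: 162.5 lb
  aluminium hydroxide: 212.8 lb
  boric acid: 199.4 lb
  quartz sand: 589.1 lb
Total batch = 1164 lb; LOI loss = 163.9 lb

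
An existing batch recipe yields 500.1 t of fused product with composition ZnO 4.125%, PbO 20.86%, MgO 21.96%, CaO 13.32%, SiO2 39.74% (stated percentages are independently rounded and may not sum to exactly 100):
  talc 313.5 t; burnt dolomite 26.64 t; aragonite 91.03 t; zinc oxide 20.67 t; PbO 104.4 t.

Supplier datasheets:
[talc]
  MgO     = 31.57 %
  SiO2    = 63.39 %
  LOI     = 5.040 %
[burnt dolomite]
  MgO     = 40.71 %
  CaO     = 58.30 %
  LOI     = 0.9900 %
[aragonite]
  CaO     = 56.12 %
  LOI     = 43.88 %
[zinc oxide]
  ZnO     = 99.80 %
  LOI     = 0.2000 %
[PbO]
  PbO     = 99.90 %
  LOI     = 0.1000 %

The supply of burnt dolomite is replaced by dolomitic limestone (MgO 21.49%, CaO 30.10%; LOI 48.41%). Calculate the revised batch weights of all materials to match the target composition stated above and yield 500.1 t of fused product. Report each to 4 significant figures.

Each numeric step carries exact precision in all steps — in-progress results are printed (rounded to four significant figures) between the steps. Each reported number is rounded once only — all derived quantities, including the yield, ignition loss, net glass mass, the totals, five oxide percentages, are re-derived from the weighed amounts per 500.1 t of glass at full float precision, as set out in the problem or answer text.
Oxide-by-oxide targets in 500.1 t fused product:
  ZnO: 4.125% × 500.1 = 20.63 t
  PbO: 20.86% × 500.1 = 104.3 t
  MgO: 21.96% × 500.1 = 109.8 t
  CaO: 13.32% × 500.1 = 66.61 t
  SiO2: 39.74% × 500.1 = 198.7 t
Per-oxide balance check applying the batch weights above, under the basis named above (target by target, the sums agree once rounding is allowed for):
  ZnO: 20.67·0.9980 = 20.63 t (target 20.63 t)
  PbO: 104.4·0.9990 = 104.3 t (target 104.3 t)
  MgO: 313.5·0.3157 + 50.46·0.2149 = 109.8 t (target 109.8 t)
  CaO: 50.46·0.3010 + 91.63·0.5612 = 66.61 t (target 66.61 t)
  SiO2: 313.5·0.6339 = 198.7 t (target 198.7 t)
Glass mass check: whole batch net of LOI = 500.1 t (the targets, summed, come to 500.1 t; versus the stated basis of 500.1 t — rounding explains the deltas).
Total batch = Σ batch = 580.7 t; the LOI term Σ batch·LOI equals 80.58 t; as yield: glass ÷ batch → 86.12%.

Revised batch per 500.1 t fused product:
  talc: 313.5 t
  dolomitic limestone: 50.46 t
  aragonite: 91.63 t
  zinc oxide: 20.67 t
  PbO: 104.4 t
Total batch = 580.7 t; LOI loss = 80.58 t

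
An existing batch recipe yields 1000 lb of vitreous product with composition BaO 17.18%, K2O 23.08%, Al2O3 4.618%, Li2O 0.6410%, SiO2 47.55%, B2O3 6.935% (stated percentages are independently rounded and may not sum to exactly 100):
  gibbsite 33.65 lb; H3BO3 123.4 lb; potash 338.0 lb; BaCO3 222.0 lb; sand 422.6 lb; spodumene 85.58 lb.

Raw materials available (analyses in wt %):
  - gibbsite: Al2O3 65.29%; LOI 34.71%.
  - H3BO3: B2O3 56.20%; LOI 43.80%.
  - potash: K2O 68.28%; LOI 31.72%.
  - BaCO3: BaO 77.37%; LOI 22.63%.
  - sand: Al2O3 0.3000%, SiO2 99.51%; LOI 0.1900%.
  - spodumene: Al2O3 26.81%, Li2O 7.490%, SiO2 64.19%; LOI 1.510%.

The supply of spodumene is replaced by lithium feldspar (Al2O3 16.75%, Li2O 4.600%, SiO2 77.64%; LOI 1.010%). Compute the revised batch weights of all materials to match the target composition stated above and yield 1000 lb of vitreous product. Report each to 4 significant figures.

Revised batch per 1000 lb vitreous product:
  gibbsite: 33.29 lb
  H3BO3: 123.4 lb
  potash: 338.0 lb
  BaCO3: 222.0 lb
  sand: 369.1 lb
  lithium feldspar: 139.3 lb
Total batch = 1225 lb; LOI loss = 225.2 lb

Every computation runs at full float precision end to end. Intermediates are shown (rounded to 4 significant figures) when written out — each reported result takes exactly one rounding. The derived quantities are re-derived from the weighed amounts on 1000 lb of glass in exact precision (the totals, ignition loss, yield, the six compositions, glass mass), exactly as shown in either problem or answer.
Target oxide masses per 1000 lb vitreous product:
  BaO: 17.18% × 1000 = 171.8 lb
  K2O: 23.08% × 1000 = 230.8 lb
  Al2O3: 4.618% × 1000 = 46.18 lb
  Li2O: 0.6410% × 1000 = 6.410 lb
  SiO2: 47.55% × 1000 = 475.5 lb
  B2O3: 6.935% × 1000 = 69.35 lb
Oxide-by-oxide audit on the weights just shown, under the basis named above (each sum matches its target mass inside rounding margins):
  BaO: 222.0·0.7737 = 171.8 lb (target 171.8 lb)
  K2O: 338.0·0.6828 = 230.8 lb (target 230.8 lb)
  Al2O3: 33.29·0.6529 + 369.1·0.003000 + 139.3·0.1675 = 46.18 lb (target 46.18 lb)
  Li2O: 139.3·0.04600 = 6.408 lb (target 6.410 lb)
  SiO2: 369.1·0.9951 + 139.3·0.7764 = 475.4 lb (target 475.5 lb)
  B2O3: 123.4·0.5620 = 69.35 lb (target 69.35 lb)
Glass mass check: total charge less LOI = 999.9 lb (targets for the oxides total 1000 lb; versus the stated basis of 1000 lb — a pure rounding effect).
Batch grand total — Σ batch = 1225 lb; Σ batch·LOI gives LOI loss = 225.2 lb; yield: glass divided by total = 81.62%.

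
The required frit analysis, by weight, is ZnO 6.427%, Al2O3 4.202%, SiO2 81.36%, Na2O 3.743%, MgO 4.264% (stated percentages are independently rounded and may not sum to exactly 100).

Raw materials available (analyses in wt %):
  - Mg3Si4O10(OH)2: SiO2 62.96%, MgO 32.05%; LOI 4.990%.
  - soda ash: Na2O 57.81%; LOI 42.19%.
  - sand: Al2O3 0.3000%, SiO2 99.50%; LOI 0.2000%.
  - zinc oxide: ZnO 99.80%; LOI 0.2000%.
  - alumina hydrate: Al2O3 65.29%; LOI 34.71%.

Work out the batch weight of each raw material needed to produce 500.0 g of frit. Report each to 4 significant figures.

Batch per 500.0 g frit:
  Mg3Si4O10(OH)2: 66.52 g
  soda ash: 32.37 g
  sand: 366.8 g
  zinc oxide: 32.20 g
  alumina hydrate: 30.49 g
Total batch = 528.4 g; LOI loss = 28.36 g; yield = 94.63%

The whole derivation holds exact precision throughout. Mid-chain values are displayed (rounded to 4 significant figures) between the steps; every reported value takes exactly one rounding. Derived quantities, which include five oxide percentages, LOI, net glass mass, yield, the totals, are re-derived at exact precision, exactly as shown in problem or answer, starting from the weights on 500.0 g of glass.
Oxide mass targets, per 500.0 g frit:
  ZnO: 6.427% × 500.0 = 32.14 g
  Al2O3: 4.202% × 500.0 = 21.01 g
  SiO2: 81.36% × 500.0 = 406.8 g
  Na2O: 3.743% × 500.0 = 18.72 g
  MgO: 4.264% × 500.0 = 21.32 g
Checking each oxide sum with the batch weights as given, relative to the basis at hand (sum by sum, the targets are met up to rounding of the answer):
  ZnO: 32.20·0.9980 = 32.14 g (target 32.14 g)
  Al2O3: 366.8·0.003000 + 30.49·0.6529 = 21.01 g (target 21.01 g)
  SiO2: 66.52·0.6296 + 366.8·0.9950 = 406.8 g (target 406.8 g)
  Na2O: 32.37·0.5781 = 18.71 g (target 18.72 g)
  MgO: 66.52·0.3205 = 21.32 g (target 21.32 g)
Mass balance on the glass: batch Σ − ignition loss = 500.0 g (summing oxide targets gives 500.0 g; versus the stated basis of 500.0 g — rounding explains the deltas).
Whole-batch sum: Σ batch = 528.4 g; loss to ignition Σ batch·LOI = 28.36 g; as yield: glass ÷ batch → 94.63%.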